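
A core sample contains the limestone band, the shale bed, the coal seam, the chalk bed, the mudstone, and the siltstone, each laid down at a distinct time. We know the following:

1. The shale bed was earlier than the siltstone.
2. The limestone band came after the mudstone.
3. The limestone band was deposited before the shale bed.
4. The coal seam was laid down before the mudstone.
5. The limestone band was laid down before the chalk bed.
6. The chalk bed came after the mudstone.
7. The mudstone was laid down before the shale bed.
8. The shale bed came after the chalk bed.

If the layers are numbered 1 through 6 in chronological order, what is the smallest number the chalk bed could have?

4

The coal seam, the limestone band, and the mudstone must all come before the chalk bed — 3 forced predecessors.
Nothing else is forced ahead of the chalk bed, so its earliest slot is position 3 + 1 = 4.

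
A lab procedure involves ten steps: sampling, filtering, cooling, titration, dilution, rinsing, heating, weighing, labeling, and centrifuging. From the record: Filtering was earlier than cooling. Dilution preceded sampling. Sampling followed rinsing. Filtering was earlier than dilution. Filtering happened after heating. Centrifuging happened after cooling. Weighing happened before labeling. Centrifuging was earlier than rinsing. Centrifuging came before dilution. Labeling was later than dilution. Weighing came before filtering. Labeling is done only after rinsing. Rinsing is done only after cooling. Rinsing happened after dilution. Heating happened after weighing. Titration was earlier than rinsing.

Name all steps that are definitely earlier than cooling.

Directly stated before cooling: filtering.
Heating reaches cooling via heating → filtering → cooling.
Weighing reaches cooling via weighing → filtering → cooling.
No chain forces centrifuging (or any of the others) ahead of cooling.

filtering, heating, weighing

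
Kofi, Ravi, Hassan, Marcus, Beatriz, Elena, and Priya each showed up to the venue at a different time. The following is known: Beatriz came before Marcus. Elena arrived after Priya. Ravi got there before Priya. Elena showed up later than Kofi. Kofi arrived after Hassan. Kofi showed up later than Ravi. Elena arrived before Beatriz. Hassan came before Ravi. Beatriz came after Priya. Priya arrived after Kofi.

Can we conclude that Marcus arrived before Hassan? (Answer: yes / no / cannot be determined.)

no

Tracing the constraints gives Hassan → Kofi → Elena → Beatriz → Marcus, so Hassan must come before Marcus.
That means Marcus cannot be before Hassan.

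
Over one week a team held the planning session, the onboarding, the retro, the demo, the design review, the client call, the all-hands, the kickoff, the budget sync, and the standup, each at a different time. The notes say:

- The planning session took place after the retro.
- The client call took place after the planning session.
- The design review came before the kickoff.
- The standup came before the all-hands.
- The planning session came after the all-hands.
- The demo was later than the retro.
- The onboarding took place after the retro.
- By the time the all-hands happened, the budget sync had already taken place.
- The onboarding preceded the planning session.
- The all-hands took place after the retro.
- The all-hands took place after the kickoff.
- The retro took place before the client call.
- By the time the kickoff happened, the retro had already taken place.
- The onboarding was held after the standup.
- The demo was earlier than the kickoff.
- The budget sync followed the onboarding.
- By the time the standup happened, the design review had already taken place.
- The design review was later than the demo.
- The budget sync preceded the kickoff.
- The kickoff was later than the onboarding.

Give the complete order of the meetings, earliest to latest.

the retro, the demo, the design review, the standup, the onboarding, the budget sync, the kickoff, the all-hands, the planning session, the client call

The constraints fix every adjacent pair, so only one ordering works:
the retro → the demo → the design review → the standup → the onboarding → the budget sync → the kickoff → the all-hands → the planning session → the client call.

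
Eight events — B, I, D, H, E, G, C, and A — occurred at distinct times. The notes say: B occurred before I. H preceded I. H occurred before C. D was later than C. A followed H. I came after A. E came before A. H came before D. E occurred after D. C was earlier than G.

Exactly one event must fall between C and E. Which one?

Tracing the constraints gives C → D → E, so D sits after C and before E.
No other event is forced both after C and before E.

D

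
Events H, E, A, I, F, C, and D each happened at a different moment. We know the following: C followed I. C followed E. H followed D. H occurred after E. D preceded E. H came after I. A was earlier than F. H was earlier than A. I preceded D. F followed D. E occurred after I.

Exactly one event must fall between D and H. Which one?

E

Tracing the constraints gives D → E → H, so E sits after D and before H.
No other event is forced both after D and before H.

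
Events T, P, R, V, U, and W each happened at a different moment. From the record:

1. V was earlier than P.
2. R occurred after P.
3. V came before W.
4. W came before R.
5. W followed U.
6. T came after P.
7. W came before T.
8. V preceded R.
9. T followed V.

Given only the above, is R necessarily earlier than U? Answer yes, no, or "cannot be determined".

Tracing the constraints gives U → W → R, so U must come before R.
That means R cannot be before U.

no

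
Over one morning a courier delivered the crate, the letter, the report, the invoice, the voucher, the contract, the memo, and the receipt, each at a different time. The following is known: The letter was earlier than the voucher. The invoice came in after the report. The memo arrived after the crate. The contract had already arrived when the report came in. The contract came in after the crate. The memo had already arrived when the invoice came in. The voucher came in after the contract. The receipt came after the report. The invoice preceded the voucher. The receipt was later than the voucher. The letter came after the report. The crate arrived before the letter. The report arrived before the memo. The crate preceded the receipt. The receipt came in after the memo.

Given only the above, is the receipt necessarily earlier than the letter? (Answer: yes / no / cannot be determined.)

no

Tracing the constraints gives the letter → the voucher → the receipt, so the letter must come before the receipt.
That means the receipt cannot be before the letter.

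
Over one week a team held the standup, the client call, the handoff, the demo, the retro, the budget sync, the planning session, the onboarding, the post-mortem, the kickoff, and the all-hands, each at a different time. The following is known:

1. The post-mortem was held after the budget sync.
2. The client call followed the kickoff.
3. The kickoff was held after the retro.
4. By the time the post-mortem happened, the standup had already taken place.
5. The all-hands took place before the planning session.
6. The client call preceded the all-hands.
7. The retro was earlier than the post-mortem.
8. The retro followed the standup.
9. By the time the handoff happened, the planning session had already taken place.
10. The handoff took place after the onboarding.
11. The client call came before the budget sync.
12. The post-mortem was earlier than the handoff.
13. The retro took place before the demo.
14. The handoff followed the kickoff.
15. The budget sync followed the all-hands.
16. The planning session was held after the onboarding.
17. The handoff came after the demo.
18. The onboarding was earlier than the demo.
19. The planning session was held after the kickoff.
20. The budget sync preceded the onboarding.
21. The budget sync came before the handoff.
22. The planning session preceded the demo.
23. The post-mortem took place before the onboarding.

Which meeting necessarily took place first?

the standup

The standup has a chain of constraints placing it before every other meeting, so the standup must be first.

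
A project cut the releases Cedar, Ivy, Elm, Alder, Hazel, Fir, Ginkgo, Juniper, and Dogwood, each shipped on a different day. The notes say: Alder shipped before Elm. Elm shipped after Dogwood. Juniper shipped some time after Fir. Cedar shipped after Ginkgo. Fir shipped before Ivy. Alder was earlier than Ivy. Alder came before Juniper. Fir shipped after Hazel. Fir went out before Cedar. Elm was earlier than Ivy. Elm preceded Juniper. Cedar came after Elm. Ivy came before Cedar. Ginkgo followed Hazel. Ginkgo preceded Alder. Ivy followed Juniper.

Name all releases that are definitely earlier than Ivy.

Alder, Dogwood, Elm, Fir, Ginkgo, Hazel, Juniper

Directly stated before Ivy: Alder, Elm, Fir, and Juniper.
Dogwood reaches Ivy via Dogwood → Elm → Ivy.
Ginkgo reaches Ivy via Ginkgo → Alder → Ivy.
Hazel reaches Ivy via Hazel → Fir → Ivy.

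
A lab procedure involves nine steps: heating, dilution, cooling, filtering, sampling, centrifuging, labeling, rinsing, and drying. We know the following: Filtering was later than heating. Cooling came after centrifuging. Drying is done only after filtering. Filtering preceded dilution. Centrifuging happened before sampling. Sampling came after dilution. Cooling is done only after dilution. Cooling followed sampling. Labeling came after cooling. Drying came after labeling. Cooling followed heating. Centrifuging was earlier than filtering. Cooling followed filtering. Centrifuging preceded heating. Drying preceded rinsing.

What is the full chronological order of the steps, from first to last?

The constraints fix every adjacent pair, so only one ordering works:
centrifuging → heating → filtering → dilution → sampling → cooling → labeling → drying → rinsing.

centrifuging, heating, filtering, dilution, sampling, cooling, labeling, drying, rinsing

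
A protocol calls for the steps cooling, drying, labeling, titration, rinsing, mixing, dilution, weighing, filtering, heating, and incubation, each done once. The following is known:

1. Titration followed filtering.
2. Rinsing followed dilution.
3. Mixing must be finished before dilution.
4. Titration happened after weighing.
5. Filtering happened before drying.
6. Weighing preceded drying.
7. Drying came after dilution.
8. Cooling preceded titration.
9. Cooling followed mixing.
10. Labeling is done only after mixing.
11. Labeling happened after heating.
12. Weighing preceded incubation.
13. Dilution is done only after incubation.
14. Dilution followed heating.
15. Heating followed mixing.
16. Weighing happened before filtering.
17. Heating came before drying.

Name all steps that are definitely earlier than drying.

Directly stated before drying: dilution, filtering, heating, and weighing.
Incubation reaches drying via incubation → dilution → drying.
Mixing reaches drying via mixing → dilution → drying.

dilution, filtering, heating, incubation, mixing, weighing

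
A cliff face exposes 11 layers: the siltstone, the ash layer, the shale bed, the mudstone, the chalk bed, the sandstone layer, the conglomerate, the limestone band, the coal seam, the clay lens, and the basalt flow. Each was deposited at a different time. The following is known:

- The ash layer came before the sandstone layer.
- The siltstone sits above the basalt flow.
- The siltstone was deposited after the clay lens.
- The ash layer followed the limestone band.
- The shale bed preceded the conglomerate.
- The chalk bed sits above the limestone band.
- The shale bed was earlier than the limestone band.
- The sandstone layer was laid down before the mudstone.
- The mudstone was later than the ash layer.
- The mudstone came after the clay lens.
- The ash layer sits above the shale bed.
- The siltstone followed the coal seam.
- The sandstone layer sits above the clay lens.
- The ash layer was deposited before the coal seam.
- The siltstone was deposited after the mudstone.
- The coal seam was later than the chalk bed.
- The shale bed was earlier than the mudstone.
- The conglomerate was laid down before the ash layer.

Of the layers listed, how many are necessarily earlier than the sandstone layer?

Directly stated before the sandstone layer: the ash layer and the clay lens.
The conglomerate reaches the sandstone layer via the conglomerate → the ash layer → the sandstone layer.
The limestone band reaches the sandstone layer via the limestone band → the ash layer → the sandstone layer.
The shale bed reaches the sandstone layer via the shale bed → the ash layer → the sandstone layer.
That's the ash layer, the clay lens, the conglomerate, the limestone band, and the shale bed — 5 in all.

5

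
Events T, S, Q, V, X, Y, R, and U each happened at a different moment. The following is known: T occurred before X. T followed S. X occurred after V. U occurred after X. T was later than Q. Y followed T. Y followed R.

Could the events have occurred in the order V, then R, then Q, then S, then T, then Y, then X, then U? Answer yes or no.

Check each stated constraint against the proposed order — e.g. R is ahead of Y; V is ahead of X. Every pair is in the required order; nothing is violated.

yes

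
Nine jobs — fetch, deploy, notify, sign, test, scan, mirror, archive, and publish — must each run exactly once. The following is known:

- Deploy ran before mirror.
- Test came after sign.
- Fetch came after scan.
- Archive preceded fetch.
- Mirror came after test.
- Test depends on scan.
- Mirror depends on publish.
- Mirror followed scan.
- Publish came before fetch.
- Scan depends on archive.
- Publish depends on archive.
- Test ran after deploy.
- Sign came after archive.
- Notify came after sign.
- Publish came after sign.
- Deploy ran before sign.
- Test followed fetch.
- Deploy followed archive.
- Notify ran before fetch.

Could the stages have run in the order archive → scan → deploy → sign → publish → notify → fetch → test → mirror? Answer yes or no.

Check each stated constraint against the proposed order — e.g. archive is ahead of fetch; scan is ahead of mirror. Every pair is in the required order; nothing is violated.

yes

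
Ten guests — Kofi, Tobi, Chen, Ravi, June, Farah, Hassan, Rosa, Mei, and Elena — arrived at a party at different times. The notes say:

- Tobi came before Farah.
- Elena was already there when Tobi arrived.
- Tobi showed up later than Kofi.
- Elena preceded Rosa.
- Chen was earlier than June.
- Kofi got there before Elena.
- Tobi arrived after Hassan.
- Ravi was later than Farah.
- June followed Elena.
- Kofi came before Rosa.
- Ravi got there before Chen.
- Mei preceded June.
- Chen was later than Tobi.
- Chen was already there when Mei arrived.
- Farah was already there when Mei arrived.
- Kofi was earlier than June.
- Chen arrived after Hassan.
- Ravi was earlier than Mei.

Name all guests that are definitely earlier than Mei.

Chen, Elena, Farah, Hassan, Kofi, Ravi, Tobi

Directly stated before Mei: Chen, Farah, and Ravi.
Elena reaches Mei via Elena → Tobi → Farah → Mei.
Hassan reaches Mei via Hassan → Chen → Mei.
Kofi reaches Mei via Kofi → Tobi → Farah → Mei.
Likewise Tobi reaches Mei by chaining the stated constraints.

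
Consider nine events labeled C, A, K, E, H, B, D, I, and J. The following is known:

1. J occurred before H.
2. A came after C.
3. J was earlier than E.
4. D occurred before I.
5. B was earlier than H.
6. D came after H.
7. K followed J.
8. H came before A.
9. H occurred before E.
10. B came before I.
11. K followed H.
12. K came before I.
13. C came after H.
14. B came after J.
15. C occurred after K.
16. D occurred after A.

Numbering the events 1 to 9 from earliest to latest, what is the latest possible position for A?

7

A must come before D and I — 2 events forced after it.
Everything else can be placed before A in some valid order, so A can sit as late as position 9 − 2 = 7.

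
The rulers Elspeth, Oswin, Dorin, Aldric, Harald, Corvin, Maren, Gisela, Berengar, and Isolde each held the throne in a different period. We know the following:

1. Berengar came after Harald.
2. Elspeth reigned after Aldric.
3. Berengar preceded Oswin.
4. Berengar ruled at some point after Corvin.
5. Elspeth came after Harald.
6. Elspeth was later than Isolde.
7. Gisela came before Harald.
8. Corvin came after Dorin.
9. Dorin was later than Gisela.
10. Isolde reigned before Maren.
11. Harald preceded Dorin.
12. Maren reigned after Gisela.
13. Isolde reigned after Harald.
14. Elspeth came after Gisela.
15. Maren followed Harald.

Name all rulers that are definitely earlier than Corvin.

Directly stated before Corvin: Dorin.
Gisela reaches Corvin via Gisela → Dorin → Corvin.
Harald reaches Corvin via Harald → Dorin → Corvin.

Dorin, Gisela, Harald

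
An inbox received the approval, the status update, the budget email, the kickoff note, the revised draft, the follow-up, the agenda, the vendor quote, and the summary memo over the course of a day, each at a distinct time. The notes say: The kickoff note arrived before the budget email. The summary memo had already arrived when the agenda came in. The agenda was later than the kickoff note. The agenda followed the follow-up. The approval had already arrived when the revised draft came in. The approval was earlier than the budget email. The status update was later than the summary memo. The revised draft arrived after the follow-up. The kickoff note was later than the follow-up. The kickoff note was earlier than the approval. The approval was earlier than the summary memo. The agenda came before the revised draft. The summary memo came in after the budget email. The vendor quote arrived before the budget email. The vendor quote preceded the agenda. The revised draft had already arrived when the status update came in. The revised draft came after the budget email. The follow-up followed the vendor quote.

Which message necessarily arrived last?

Every other message has a chain of constraints placing it before the status update, so the status update is last.

the status update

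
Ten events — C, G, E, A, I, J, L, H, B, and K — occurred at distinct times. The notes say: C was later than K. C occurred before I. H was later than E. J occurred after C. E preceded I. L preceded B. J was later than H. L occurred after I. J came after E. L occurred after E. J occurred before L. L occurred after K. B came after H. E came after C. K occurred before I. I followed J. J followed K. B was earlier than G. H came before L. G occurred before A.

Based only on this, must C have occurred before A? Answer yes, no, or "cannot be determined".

Chain the constraints: C → I → L → B → G → A. Each link is directly stated, so C comes before A.

yes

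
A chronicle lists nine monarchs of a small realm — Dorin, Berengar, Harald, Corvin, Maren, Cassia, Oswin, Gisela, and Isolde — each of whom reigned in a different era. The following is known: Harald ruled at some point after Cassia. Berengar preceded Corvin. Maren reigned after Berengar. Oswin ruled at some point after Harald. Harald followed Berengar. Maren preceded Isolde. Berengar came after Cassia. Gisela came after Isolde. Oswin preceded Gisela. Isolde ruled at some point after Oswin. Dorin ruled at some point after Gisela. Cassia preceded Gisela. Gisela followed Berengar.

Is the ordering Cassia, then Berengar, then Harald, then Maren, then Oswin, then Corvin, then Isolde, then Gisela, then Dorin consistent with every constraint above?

yes

Check each stated constraint against the proposed order — e.g. Berengar is ahead of Gisela; Cassia is ahead of Gisela. Every pair is in the required order; nothing is violated.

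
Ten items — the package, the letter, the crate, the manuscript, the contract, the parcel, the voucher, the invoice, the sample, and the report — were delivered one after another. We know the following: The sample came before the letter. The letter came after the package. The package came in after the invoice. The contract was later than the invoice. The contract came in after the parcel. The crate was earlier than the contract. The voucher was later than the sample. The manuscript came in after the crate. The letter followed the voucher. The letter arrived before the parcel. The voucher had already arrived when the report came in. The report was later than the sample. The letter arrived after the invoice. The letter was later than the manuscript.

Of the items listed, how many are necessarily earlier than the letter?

6

Directly stated before the letter: the invoice, the manuscript, the package, the sample, and the voucher.
The crate reaches the letter via the crate → the manuscript → the letter.
No chain forces the report (or any of the others) ahead of the letter.
That's the crate, the invoice, the manuscript, the package, the sample, and the voucher — 6 in all.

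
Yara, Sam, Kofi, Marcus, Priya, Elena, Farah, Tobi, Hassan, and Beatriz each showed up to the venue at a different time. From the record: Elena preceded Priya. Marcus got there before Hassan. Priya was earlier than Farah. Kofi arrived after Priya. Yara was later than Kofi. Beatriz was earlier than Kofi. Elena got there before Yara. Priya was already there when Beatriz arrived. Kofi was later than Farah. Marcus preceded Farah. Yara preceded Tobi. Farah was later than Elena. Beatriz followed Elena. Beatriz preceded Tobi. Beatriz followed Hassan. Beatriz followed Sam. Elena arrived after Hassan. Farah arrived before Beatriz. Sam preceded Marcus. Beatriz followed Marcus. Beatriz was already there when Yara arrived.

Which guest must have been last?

Tobi

Every other guest has a chain of constraints placing them before Tobi, so Tobi is last.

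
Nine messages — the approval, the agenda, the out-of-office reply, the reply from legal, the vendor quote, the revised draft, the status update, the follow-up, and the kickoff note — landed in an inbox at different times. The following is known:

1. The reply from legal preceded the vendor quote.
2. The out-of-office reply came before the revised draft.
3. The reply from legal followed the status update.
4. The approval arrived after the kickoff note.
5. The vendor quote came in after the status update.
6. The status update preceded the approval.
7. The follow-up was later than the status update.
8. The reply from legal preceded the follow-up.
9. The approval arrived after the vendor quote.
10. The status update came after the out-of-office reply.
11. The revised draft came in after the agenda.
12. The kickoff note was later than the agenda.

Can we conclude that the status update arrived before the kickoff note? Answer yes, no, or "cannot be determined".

cannot be determined

No chain of stated constraints runs from the status update to the kickoff note, and none runs from the kickoff note to the status update either.
So the relative order of the status update and the kickoff note is not fixed by the given facts.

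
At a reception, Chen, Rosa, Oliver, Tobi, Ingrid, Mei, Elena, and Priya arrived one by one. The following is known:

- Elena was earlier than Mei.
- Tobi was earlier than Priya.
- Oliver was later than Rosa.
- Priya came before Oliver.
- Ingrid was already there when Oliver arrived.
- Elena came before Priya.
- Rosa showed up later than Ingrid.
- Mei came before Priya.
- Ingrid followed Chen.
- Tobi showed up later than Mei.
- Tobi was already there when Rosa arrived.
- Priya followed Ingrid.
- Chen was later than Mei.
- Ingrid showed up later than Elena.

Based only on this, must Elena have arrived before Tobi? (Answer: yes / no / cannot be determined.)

Chain the constraints: Elena → Mei → Tobi. Each link is directly stated, so Elena comes before Tobi.

yes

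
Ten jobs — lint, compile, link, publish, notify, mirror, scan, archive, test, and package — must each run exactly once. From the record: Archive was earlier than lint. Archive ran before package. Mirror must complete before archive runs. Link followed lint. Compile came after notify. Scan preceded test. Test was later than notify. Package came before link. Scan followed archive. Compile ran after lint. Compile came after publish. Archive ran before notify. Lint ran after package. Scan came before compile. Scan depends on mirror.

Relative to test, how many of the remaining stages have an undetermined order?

5

Forced before test: archive, mirror, notify, and scan.
That leaves compile, link, lint, package, and publish with no forced order relative to test — 5.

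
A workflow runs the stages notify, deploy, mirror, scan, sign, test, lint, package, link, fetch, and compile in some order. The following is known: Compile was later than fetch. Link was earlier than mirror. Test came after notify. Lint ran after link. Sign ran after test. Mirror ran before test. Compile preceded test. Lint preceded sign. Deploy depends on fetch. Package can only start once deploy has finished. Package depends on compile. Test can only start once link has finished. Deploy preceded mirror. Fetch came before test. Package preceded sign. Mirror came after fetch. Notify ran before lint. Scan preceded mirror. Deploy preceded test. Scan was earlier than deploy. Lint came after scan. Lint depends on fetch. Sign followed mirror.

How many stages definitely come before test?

7

Directly stated before test: compile, deploy, fetch, link, mirror, and notify.
Scan reaches test via scan → mirror → test.
No chain forces sign (or any of the others) ahead of test.
That's compile, deploy, fetch, link, mirror, notify, and scan — 7 in all.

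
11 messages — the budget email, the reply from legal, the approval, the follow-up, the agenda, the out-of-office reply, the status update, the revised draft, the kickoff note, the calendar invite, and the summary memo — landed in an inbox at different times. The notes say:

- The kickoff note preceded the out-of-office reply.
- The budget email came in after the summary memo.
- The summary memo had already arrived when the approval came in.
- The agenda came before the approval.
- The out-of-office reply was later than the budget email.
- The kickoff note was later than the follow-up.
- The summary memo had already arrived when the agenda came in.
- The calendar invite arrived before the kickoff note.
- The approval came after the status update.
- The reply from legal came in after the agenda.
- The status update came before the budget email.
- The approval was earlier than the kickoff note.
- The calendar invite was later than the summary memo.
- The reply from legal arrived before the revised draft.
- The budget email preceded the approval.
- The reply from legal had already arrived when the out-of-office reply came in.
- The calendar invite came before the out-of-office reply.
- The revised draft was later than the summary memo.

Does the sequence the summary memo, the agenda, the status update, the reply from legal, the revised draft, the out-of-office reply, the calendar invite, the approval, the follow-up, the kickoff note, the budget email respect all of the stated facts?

no

The constraints require the budget email before the out-of-office reply, but in the proposed sequence the out-of-office reply appears ahead of the budget email. That one violation is enough.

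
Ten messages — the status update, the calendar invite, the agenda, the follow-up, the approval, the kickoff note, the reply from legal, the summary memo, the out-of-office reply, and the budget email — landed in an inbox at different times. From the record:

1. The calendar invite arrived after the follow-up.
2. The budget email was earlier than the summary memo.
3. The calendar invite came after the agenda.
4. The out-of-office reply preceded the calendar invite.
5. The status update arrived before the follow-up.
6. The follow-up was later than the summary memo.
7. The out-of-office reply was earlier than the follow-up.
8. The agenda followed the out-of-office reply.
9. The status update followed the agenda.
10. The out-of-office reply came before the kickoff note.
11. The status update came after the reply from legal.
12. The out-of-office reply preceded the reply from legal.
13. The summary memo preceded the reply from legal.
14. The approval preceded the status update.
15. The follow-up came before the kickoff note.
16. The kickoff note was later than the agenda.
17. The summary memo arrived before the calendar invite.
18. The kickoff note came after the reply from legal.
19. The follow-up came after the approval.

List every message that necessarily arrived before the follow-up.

Directly stated before the follow-up: the approval, the out-of-office reply, the status update, and the summary memo.
The agenda reaches the follow-up via the agenda → the status update → the follow-up.
The budget email reaches the follow-up via the budget email → the summary memo → the follow-up.
The reply from legal reaches the follow-up via the reply from legal → the status update → the follow-up.
No chain forces the kickoff note (or any of the others) ahead of the follow-up.

the agenda, the approval, the budget email, the out-of-office reply, the reply from legal, the status update, the summary memo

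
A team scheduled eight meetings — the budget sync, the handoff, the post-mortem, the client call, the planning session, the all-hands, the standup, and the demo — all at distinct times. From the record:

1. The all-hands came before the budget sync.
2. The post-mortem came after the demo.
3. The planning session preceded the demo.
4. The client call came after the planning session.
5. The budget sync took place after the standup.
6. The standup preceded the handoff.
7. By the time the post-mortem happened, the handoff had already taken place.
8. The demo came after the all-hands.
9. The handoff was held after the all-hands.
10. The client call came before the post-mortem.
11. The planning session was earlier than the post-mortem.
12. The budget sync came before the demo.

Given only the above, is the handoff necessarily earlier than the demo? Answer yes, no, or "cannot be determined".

cannot be determined

No chain of stated constraints runs from the handoff to the demo, and none runs from the demo to the handoff either.
So the relative order of the handoff and the demo is not fixed by the given facts.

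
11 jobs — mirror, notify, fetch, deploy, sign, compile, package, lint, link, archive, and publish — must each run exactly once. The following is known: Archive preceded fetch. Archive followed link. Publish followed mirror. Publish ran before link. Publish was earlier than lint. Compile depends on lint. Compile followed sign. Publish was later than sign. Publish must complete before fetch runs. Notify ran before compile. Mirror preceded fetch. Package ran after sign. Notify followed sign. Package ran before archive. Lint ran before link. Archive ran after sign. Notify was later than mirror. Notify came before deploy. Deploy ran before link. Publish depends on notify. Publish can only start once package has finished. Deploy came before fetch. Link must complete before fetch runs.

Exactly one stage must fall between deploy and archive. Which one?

Tracing the constraints gives deploy → link → archive, so link sits after deploy and before archive.
No other stage is forced both after deploy and before archive.

link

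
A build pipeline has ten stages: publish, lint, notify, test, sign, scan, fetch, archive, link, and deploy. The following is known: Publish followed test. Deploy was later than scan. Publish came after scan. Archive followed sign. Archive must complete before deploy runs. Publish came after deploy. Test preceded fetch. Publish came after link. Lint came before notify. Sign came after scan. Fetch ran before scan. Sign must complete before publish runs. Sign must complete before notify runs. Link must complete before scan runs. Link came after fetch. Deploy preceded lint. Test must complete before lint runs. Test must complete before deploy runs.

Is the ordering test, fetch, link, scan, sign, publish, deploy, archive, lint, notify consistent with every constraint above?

no

The constraints require deploy before publish, but in the proposed sequence publish appears ahead of deploy. That one violation is enough.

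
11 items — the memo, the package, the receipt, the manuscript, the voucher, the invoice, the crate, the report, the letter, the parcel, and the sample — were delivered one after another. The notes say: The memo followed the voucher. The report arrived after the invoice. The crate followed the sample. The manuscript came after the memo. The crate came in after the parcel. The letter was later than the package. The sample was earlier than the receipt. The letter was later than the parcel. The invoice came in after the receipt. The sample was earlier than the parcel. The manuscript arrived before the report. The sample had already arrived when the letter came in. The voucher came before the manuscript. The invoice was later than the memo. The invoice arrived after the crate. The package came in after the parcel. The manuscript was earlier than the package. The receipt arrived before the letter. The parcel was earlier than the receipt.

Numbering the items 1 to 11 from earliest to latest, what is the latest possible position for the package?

The package must come before the letter — 1 item forced after it.
Everything else can be placed before the package in some valid order, so the package can sit as late as position 11 − 1 = 10.

10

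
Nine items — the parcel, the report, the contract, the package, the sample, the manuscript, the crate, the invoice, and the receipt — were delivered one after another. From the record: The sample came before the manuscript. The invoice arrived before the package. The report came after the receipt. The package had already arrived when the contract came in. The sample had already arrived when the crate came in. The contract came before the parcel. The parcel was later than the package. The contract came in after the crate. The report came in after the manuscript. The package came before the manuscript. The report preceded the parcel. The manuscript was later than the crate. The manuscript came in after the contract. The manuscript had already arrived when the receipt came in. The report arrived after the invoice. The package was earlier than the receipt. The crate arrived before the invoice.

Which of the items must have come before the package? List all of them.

Directly stated before the package: the invoice.
The crate reaches the package via the crate → the invoice → the package.
The sample reaches the package via the sample → the crate → the invoice → the package.

the crate, the invoice, the sample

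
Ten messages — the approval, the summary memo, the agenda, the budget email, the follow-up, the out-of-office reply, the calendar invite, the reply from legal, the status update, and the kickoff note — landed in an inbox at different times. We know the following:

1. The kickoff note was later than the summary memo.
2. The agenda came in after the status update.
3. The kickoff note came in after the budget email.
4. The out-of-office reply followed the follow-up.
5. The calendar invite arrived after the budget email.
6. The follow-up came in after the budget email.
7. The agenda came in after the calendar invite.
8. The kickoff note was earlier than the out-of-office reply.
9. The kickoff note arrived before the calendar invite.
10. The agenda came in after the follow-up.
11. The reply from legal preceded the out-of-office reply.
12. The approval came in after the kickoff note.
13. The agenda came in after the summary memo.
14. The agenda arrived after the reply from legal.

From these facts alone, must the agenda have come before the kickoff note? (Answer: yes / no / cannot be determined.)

no

Tracing the constraints gives the kickoff note → the calendar invite → the agenda, so the kickoff note must come before the agenda.
That means the agenda cannot be before the kickoff note.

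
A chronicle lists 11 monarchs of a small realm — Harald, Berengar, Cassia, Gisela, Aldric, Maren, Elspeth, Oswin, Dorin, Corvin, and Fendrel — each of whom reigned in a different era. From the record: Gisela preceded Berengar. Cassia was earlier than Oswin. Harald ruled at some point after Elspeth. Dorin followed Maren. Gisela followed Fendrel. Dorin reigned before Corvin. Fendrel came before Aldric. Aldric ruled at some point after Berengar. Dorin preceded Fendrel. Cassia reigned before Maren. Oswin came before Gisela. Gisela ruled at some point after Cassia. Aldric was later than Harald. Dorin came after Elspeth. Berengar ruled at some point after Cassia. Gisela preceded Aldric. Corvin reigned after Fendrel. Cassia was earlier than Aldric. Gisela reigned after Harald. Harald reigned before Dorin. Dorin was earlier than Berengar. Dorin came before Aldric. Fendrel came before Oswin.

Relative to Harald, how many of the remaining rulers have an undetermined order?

2

Forced before Harald: Elspeth; forced after Harald: Aldric, Berengar, Corvin, Dorin, Fendrel, Gisela, and Oswin.
That leaves Cassia and Maren with no forced order relative to Harald — 2.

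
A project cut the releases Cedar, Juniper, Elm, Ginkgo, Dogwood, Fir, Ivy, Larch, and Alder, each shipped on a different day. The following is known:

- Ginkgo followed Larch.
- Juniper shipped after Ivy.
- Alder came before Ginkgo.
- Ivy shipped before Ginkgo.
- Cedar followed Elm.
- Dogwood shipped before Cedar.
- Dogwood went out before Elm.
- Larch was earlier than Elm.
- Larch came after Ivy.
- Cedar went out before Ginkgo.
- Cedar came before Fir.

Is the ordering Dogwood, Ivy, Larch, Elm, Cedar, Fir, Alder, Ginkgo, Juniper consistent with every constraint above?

Check each stated constraint against the proposed order — e.g. Ivy is ahead of Ginkgo; Ivy is ahead of Juniper. Every pair is in the required order; nothing is violated.

yes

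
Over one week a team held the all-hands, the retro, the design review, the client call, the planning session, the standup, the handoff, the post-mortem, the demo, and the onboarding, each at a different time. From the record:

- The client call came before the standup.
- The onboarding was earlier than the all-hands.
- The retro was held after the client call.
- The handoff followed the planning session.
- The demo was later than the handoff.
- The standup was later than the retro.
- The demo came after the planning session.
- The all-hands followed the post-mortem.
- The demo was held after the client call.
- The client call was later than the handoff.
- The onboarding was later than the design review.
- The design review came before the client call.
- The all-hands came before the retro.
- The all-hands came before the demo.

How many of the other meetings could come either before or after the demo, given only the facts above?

2

Forced before the demo: the all-hands, the client call, the design review, the handoff, the onboarding, the planning session, and the post-mortem.
That leaves the retro and the standup with no forced order relative to the demo — 2.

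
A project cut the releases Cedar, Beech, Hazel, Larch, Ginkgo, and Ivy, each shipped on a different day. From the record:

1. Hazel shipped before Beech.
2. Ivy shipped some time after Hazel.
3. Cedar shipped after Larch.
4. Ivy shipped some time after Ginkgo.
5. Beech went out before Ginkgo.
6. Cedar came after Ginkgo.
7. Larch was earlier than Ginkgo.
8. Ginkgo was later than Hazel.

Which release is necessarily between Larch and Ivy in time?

Tracing the constraints gives Larch → Ginkgo → Ivy, so Ginkgo sits after Larch and before Ivy.
No other release is forced both after Larch and before Ivy.

Ginkgo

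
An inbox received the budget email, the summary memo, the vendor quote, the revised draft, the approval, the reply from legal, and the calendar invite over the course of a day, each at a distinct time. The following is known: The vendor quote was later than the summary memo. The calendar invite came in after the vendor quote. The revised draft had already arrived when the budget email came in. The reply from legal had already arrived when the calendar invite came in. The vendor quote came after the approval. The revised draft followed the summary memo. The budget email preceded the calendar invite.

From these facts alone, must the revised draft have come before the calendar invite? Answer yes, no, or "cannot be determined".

yes

Chain the constraints: the revised draft → the budget email → the calendar invite. Each link is directly stated, so the revised draft comes before the calendar invite.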